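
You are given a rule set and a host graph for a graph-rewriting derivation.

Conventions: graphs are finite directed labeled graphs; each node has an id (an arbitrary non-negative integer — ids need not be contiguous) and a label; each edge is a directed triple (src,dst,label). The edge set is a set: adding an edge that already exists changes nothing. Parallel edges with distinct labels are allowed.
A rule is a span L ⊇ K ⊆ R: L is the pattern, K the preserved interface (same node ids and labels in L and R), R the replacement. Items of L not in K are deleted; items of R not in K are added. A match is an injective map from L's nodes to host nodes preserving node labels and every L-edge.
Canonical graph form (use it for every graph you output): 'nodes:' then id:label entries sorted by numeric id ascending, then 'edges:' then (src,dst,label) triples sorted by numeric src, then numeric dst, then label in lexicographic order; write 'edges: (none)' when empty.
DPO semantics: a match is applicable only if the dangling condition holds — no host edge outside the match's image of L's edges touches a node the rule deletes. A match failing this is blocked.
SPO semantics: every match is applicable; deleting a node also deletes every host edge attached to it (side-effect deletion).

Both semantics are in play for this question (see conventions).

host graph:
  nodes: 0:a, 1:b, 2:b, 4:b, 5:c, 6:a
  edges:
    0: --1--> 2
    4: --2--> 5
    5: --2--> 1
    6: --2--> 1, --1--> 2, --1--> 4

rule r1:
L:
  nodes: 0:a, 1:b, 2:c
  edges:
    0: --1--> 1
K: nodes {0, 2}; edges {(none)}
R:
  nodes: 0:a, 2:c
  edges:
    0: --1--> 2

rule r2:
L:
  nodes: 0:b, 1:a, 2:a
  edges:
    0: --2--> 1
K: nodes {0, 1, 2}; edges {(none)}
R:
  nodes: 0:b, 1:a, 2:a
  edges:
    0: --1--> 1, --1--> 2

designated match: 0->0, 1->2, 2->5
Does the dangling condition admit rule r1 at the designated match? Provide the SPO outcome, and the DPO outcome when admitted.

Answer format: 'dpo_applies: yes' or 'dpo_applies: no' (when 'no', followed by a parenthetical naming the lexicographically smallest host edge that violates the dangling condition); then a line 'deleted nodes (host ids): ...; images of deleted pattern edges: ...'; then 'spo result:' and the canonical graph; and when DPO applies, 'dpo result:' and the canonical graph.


dpo_applies: no
(the rule deletes node 2, which keeps host edge (6,2,1) outside the match image — the dangling condition fails, DPO blocks; SPO proceeds and side-deletes such edges)
deleted nodes (host ids): 2; images of deleted pattern edges: (0,2,1)
spo result:
nodes: 0:a, 1:b, 4:b, 5:c, 6:a
edges: (0,5,1); (4,5,2); (5,1,2); (6,1,2); (6,4,1)


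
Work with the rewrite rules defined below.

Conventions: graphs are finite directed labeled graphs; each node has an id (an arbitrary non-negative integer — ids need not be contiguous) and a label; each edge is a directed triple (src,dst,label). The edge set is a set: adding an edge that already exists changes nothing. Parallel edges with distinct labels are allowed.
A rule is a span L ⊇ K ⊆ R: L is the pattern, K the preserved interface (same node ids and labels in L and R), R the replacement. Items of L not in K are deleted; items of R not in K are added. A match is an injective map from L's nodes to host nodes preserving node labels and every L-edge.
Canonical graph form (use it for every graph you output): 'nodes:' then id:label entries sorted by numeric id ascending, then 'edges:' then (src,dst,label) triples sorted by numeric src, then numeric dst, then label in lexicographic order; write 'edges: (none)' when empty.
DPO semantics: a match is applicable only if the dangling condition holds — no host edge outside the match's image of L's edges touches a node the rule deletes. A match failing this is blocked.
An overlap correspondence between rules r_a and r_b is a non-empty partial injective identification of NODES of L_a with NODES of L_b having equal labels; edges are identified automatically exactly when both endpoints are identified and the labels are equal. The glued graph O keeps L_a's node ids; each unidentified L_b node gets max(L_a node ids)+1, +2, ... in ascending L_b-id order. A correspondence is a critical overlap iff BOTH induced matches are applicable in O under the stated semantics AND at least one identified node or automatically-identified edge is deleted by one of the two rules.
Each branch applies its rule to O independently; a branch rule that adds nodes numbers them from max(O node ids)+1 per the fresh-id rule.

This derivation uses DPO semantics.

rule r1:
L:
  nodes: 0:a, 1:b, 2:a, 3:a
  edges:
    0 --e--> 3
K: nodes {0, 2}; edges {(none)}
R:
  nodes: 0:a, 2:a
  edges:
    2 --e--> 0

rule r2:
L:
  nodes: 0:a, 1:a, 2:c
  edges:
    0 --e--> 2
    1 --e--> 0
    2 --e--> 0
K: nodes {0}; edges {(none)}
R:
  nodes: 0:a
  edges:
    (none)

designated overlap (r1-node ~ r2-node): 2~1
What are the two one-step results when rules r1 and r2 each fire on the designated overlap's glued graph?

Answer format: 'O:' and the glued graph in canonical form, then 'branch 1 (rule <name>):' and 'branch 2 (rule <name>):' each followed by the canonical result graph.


O:
nodes: 0:a, 1:b, 2:a, 3:a, 4:a, 5:c
edges: (0,3,e); (2,4,e); (4,5,e); (5,4,e)
branch 1 (rule r1):
nodes: 0:a, 2:a, 4:a, 5:c
edges: (2,0,e); (2,4,e); (4,5,e); (5,4,e)
branch 2 (rule r2):
nodes: 0:a, 1:b, 3:a, 4:a
edges: (0,3,e)


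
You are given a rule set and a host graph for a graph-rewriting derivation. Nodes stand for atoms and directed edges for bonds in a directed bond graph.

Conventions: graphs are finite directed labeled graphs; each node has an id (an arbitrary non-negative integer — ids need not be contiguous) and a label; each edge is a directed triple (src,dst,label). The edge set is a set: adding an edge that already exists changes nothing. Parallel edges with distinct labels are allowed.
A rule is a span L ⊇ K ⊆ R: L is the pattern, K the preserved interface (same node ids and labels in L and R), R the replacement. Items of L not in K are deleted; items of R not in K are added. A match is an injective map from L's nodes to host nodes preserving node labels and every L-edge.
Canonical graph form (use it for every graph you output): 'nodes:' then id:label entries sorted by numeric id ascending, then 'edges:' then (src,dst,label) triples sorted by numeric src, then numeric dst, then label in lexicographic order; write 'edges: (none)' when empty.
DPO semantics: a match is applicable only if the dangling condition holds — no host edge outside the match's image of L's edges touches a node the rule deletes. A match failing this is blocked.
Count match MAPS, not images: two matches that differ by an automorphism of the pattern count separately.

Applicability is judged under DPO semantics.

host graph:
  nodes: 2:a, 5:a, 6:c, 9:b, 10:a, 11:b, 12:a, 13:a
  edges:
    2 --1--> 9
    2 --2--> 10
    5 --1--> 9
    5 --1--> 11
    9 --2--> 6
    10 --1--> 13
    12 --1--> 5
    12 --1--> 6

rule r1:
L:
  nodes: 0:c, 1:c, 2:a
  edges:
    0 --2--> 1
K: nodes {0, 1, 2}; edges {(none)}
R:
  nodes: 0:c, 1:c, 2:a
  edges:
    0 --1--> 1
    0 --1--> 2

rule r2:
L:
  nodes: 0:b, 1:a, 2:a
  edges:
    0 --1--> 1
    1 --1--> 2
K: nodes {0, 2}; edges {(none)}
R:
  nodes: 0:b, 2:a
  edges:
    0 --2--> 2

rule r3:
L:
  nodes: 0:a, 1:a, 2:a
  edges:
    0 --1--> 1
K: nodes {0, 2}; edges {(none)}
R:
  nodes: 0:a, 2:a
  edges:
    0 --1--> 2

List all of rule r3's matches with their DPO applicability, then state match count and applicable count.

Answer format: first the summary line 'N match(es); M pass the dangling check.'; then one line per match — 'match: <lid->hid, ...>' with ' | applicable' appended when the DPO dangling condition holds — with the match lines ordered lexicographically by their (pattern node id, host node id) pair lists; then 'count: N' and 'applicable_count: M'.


6 match(es); 3 pass the dangling check.
match: 0->10, 1->13, 2->2 | applicable
match: 0->10, 1->13, 2->5 | applicable
match: 0->10, 1->13, 2->12 | applicable
match: 0->12, 1->5, 2->2
match: 0->12, 1->5, 2->10
match: 0->12, 1->5, 2->13
count: 6
applicable_count: 3


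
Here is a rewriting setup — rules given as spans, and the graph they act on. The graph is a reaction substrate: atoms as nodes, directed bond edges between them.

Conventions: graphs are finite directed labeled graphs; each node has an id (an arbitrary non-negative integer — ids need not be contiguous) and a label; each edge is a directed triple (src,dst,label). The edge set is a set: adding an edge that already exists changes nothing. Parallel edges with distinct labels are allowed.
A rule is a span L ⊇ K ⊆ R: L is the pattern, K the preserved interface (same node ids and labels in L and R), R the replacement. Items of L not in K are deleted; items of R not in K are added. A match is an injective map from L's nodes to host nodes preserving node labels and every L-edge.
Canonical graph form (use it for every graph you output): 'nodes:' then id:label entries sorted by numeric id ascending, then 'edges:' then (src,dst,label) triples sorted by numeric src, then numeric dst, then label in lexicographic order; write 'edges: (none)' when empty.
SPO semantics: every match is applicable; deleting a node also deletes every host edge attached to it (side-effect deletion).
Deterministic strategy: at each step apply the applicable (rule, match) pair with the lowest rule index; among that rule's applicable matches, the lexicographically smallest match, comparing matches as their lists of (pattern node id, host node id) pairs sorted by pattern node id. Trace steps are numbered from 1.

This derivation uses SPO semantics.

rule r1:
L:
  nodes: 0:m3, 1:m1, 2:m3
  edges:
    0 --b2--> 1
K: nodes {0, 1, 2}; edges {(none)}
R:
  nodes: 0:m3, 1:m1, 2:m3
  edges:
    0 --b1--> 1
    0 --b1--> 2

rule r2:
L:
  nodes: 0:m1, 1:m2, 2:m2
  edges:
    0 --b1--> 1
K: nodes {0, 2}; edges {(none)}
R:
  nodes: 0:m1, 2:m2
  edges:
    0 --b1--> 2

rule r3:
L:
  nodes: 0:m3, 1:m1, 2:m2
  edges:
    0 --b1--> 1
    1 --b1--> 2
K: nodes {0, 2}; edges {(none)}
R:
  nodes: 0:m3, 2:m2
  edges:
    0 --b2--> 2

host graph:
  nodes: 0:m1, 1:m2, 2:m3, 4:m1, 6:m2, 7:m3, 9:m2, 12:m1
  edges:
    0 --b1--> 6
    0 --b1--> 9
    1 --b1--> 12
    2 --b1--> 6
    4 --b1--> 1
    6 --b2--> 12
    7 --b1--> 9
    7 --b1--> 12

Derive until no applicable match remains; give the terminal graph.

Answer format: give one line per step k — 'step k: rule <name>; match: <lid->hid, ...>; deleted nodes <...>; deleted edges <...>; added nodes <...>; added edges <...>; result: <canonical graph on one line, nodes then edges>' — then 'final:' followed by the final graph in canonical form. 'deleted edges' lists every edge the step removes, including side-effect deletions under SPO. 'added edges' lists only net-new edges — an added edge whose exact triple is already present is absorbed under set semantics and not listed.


step 1: rule r2; match: 0->0, 1->6, 2->1; deleted nodes 6; deleted edges (0,6,b1); (2,6,b1); (6,12,b2); added nodes (none); added edges (0,1,b1); result: nodes: 0:m1, 1:m2, 2:m3, 4:m1, 7:m3, 9:m2, 12:m1 edges: (0,1,b1); (0,9,b1); (1,12,b1); (4,1,b1); (7,9,b1); (7,12,b1)
step 2: rule r2; match: 0->0, 1->1, 2->9; deleted nodes 1; deleted edges (0,1,b1); (1,12,b1); (4,1,b1); added nodes (none); added edges (none); result: nodes: 0:m1, 2:m3, 4:m1, 7:m3, 9:m2, 12:m1 edges: (0,9,b1); (7,9,b1); (7,12,b1)
final:
nodes: 0:m1, 2:m3, 4:m1, 7:m3, 9:m2, 12:m1
edges: (0,9,b1); (7,9,b1); (7,12,b1)


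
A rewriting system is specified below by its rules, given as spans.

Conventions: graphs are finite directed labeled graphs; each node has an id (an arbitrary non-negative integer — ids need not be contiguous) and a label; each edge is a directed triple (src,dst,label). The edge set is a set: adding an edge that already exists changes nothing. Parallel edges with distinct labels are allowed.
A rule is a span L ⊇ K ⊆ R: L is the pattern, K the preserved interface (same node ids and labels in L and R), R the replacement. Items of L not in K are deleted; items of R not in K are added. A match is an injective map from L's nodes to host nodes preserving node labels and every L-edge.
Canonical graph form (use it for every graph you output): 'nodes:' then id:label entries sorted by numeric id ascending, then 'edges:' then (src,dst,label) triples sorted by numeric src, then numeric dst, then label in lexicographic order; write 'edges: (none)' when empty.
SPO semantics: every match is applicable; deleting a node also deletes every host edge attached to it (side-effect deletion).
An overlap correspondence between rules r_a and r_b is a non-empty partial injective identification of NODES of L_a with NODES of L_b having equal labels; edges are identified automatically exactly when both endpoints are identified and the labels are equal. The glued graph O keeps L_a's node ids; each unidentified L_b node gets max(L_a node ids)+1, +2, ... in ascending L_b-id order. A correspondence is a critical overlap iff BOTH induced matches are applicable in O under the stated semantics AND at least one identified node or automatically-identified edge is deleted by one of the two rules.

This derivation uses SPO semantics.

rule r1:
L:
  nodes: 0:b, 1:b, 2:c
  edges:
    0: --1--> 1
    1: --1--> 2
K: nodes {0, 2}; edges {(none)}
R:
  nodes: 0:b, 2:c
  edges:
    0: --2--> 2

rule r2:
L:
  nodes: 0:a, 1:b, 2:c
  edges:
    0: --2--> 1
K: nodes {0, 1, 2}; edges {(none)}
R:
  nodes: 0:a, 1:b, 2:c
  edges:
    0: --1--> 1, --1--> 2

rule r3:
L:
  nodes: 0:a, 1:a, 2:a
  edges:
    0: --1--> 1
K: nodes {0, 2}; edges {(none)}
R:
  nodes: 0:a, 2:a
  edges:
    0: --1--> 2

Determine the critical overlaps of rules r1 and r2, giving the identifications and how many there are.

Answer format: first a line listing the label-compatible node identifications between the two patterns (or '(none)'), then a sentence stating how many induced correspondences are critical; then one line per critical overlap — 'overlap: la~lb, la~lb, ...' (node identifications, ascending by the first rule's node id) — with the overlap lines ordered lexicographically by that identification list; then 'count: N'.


label-compatible node identifications between L(r1) and L(r2): 0~1, 1~1, 2~2
2 of the induced correspondences are critical overlaps of r1 and r2.
overlap: 1~1
overlap: 1~1, 2~2
count: 2


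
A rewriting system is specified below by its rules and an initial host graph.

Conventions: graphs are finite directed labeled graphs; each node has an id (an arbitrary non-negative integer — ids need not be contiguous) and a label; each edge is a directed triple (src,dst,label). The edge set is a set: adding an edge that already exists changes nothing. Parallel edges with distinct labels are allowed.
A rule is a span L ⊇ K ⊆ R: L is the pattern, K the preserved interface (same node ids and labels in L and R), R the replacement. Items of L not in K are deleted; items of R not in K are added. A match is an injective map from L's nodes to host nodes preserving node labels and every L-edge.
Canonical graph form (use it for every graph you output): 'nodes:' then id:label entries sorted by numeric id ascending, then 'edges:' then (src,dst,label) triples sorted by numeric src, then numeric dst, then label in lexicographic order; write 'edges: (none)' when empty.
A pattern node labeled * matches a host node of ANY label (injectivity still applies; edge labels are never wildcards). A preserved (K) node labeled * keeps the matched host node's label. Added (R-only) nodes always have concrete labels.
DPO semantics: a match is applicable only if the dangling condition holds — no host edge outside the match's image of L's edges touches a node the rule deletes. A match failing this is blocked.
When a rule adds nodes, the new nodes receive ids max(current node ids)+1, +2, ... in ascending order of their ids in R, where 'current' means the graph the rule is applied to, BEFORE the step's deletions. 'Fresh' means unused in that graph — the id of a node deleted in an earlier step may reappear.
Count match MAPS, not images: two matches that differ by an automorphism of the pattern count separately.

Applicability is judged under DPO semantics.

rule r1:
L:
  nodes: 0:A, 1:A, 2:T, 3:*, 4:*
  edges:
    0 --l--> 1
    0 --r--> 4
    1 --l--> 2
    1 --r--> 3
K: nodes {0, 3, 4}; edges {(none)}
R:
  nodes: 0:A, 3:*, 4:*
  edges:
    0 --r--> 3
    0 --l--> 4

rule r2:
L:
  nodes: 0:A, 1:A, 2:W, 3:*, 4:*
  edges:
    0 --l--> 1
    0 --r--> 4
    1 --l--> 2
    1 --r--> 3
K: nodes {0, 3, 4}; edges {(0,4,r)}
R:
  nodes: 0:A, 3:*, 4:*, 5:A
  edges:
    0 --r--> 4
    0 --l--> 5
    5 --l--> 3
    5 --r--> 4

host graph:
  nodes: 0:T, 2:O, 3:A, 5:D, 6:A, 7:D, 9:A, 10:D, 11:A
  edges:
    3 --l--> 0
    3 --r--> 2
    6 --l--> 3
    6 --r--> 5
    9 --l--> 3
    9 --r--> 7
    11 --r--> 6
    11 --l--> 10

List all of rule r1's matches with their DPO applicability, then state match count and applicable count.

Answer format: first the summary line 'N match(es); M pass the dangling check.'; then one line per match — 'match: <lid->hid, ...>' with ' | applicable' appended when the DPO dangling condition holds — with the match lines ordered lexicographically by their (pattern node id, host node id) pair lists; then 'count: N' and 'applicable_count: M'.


2 match(es); 0 pass the dangling check.
match: 0->6, 1->3, 2->0, 3->2, 4->5
match: 0->9, 1->3, 2->0, 3->2, 4->7
count: 2
applicable_count: 0


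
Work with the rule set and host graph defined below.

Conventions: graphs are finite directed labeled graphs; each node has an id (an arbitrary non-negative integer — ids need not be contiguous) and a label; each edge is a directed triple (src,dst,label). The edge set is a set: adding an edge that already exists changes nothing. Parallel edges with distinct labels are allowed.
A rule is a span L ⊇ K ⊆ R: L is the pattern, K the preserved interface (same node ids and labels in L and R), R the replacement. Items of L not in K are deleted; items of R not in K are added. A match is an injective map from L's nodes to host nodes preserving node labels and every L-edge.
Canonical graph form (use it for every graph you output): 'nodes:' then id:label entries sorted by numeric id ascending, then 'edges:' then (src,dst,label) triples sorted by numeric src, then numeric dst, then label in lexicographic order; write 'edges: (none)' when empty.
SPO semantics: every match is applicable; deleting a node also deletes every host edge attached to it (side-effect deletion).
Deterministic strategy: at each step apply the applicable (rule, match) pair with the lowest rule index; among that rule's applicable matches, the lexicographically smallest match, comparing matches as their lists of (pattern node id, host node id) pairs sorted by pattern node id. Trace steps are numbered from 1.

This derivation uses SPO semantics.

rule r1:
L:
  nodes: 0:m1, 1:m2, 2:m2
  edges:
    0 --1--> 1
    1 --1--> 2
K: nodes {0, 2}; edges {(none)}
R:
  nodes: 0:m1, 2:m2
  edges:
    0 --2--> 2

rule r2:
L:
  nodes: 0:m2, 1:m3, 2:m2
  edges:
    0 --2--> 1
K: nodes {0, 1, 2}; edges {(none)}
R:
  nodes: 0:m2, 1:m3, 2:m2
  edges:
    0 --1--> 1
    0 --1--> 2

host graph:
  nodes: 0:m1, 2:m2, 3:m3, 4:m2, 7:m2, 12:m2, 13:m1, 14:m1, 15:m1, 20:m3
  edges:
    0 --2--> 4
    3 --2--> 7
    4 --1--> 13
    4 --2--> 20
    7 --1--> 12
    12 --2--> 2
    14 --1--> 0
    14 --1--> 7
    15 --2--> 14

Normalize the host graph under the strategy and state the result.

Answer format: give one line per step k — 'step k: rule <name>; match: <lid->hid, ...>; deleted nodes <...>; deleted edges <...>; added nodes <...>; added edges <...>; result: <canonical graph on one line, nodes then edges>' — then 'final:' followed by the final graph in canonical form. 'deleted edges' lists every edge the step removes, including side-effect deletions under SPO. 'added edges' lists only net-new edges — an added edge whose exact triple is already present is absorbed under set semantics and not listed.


step 1: rule r1; match: 0->14, 1->7, 2->12; deleted nodes 7; deleted edges (3,7,2); (7,12,1); (14,7,1); added nodes (none); added edges (14,12,2); result: nodes: 0:m1, 2:m2, 3:m3, 4:m2, 12:m2, 13:m1, 14:m1, 15:m1, 20:m3 edges: (0,4,2); (4,13,1); (4,20,2); (12,2,2); (14,0,1); (14,12,2); (15,14,2)
step 2: rule r2; match: 0->4, 1->20, 2->2; deleted nodes (none); deleted edges (4,20,2); added nodes (none); added edges (4,2,1); (4,20,1); result: nodes: 0:m1, 2:m2, 3:m3, 4:m2, 12:m2, 13:m1, 14:m1, 15:m1, 20:m3 edges: (0,4,2); (4,2,1); (4,13,1); (4,20,1); (12,2,2); (14,0,1); (14,12,2); (15,14,2)
final:
nodes: 0:m1, 2:m2, 3:m3, 4:m2, 12:m2, 13:m1, 14:m1, 15:m1, 20:m3
edges: (0,4,2); (4,2,1); (4,13,1); (4,20,1); (12,2,2); (14,0,1); (14,12,2); (15,14,2)


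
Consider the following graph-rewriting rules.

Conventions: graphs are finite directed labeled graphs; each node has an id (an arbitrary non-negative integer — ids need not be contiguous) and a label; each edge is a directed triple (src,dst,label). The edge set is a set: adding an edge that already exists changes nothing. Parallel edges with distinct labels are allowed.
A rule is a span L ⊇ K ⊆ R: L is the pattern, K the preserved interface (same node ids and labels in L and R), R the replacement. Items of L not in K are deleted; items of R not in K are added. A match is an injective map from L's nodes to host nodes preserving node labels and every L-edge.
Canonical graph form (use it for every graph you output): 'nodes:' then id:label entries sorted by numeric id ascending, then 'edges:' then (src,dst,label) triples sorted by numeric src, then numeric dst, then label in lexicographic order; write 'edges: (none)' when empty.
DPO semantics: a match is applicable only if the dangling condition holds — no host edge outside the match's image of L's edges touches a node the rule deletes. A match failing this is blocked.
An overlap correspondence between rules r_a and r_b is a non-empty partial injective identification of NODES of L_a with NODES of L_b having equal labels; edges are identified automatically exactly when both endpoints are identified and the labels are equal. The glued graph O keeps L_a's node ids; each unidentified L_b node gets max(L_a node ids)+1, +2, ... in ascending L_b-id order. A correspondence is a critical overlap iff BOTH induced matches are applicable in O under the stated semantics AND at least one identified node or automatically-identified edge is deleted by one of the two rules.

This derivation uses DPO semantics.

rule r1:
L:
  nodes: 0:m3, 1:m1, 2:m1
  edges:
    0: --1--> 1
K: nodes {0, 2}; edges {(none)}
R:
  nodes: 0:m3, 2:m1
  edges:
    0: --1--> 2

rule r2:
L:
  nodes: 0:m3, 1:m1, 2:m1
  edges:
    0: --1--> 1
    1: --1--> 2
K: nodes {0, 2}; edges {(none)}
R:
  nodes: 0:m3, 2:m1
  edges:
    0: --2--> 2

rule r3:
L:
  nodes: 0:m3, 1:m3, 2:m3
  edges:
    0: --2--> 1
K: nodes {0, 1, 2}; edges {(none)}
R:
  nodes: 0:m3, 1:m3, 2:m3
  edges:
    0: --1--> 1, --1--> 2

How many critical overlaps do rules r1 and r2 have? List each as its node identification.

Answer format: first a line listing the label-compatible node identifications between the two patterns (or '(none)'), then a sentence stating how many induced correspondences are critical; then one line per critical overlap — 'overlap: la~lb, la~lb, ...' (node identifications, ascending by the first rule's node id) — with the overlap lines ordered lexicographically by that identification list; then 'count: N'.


label-compatible node identifications between L(r1) and L(r2): 0~0, 1~1, 1~2, 2~1, 2~2
2 of the induced correspondences are critical overlaps of r1 and r2.
overlap: 0~0, 2~1
overlap: 2~1
count: 2


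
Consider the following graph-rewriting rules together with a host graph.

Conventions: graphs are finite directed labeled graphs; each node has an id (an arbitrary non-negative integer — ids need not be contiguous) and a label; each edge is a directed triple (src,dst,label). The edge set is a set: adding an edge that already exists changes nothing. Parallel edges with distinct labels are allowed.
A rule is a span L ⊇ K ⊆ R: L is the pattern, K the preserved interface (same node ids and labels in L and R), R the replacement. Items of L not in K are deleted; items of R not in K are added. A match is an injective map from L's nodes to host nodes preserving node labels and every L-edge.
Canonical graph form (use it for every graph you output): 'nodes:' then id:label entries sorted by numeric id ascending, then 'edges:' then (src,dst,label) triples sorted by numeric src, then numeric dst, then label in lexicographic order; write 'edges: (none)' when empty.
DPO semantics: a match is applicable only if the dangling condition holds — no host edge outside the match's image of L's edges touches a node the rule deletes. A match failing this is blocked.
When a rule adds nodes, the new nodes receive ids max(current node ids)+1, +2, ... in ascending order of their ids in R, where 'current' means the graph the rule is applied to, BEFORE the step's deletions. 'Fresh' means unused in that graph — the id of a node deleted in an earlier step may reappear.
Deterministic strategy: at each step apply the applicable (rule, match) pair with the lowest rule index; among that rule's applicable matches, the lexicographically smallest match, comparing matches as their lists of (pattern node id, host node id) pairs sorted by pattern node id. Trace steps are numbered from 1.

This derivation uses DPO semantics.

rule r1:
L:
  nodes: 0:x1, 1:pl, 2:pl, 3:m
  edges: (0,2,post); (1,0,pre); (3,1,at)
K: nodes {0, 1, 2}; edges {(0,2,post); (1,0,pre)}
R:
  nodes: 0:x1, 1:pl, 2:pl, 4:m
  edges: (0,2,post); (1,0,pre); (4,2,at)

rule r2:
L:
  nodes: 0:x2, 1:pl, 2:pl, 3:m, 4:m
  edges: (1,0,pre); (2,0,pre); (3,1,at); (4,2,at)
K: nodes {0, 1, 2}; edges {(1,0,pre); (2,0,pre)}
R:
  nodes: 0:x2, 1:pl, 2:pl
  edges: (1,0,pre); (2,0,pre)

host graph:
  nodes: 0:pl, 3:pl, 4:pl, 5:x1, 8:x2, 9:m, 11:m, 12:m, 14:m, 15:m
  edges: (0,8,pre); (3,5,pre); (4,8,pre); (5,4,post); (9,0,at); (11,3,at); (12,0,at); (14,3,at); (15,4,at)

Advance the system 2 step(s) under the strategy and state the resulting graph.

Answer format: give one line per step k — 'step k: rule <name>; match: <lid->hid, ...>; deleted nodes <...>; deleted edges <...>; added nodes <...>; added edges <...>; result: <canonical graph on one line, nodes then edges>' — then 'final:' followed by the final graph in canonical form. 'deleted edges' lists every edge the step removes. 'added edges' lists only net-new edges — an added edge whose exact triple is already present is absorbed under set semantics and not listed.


step 1: rule r1; match: 0->5, 1->3, 2->4, 3->11; deleted nodes 11; deleted edges (11,3,at); added nodes 16; added edges (16,4,at); result: nodes: 0:pl, 3:pl, 4:pl, 5:x1, 8:x2, 9:m, 12:m, 14:m, 15:m, 16:m edges: (0,8,pre); (3,5,pre); (4,8,pre); (5,4,post); (9,0,at); (12,0,at); (14,3,at); (15,4,at); (16,4,at)
step 2: rule r1; match: 0->5, 1->3, 2->4, 3->14; deleted nodes 14; deleted edges (14,3,at); added nodes 17; added edges (17,4,at); result: nodes: 0:pl, 3:pl, 4:pl, 5:x1, 8:x2, 9:m, 12:m, 15:m, 16:m, 17:m edges: (0,8,pre); (3,5,pre); (4,8,pre); (5,4,post); (9,0,at); (12,0,at); (15,4,at); (16,4,at); (17,4,at)
final:
nodes: 0:pl, 3:pl, 4:pl, 5:x1, 8:x2, 9:m, 12:m, 15:m, 16:m, 17:m
edges: (0,8,pre); (3,5,pre); (4,8,pre); (5,4,post); (9,0,at); (12,0,at); (15,4,at); (16,4,at); (17,4,at)


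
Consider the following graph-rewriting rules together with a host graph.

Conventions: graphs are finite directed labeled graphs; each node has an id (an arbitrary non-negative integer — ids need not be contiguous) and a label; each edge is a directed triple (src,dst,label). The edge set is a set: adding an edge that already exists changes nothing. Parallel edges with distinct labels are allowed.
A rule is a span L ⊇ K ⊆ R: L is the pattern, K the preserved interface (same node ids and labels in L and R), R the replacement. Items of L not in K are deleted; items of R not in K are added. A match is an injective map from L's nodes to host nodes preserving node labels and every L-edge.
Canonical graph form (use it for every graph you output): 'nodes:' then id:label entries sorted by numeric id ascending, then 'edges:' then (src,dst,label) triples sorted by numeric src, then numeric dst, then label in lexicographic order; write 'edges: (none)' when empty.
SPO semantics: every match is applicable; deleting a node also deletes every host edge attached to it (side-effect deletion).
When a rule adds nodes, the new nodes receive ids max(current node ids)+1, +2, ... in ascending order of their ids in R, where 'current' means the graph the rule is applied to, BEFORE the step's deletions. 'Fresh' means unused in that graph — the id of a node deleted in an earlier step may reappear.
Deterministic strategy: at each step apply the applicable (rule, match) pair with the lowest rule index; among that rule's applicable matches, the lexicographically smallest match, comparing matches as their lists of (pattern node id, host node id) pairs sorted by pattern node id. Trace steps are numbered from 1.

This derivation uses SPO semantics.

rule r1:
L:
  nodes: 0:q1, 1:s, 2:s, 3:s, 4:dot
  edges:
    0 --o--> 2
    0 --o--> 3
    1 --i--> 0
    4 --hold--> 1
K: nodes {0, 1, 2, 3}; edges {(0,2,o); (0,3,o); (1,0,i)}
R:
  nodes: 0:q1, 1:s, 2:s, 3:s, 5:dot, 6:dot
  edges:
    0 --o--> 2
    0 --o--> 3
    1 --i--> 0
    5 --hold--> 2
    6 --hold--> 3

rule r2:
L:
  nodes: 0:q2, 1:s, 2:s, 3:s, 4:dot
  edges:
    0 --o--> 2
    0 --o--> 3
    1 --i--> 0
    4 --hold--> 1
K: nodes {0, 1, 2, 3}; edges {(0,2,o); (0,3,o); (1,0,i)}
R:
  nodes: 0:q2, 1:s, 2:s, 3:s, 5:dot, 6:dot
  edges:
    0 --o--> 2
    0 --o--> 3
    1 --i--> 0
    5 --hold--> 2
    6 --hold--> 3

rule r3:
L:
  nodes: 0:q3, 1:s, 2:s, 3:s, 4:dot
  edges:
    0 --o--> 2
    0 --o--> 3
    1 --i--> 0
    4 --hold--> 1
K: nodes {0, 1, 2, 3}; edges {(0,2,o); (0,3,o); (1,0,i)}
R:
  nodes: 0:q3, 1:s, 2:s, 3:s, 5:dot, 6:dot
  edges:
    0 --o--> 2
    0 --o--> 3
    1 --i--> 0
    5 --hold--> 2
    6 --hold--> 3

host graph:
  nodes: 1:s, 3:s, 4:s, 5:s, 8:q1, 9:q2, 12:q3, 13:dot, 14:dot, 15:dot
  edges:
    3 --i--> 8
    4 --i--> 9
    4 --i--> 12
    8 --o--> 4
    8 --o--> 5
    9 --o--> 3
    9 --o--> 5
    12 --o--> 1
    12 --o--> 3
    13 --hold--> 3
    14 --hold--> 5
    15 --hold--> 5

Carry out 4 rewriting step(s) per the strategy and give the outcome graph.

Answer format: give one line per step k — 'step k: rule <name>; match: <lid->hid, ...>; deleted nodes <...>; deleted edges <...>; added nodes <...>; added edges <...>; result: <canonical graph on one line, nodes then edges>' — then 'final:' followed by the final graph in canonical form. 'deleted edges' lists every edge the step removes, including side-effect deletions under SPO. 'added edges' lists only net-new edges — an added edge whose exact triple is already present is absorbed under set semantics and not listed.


step 1: rule r1; match: 0->8, 1->3, 2->4, 3->5, 4->13; deleted nodes 13; deleted edges (13,3,hold); added nodes 16, 17; added edges (16,4,hold); (17,5,hold); result: nodes: 1:s, 3:s, 4:s, 5:s, 8:q1, 9:q2, 12:q3, 14:dot, 15:dot, 16:dot, 17:dot edges: (3,8,i); (4,9,i); (4,12,i); (8,4,o); (8,5,o); (9,3,o); (9,5,o); (12,1,o); (12,3,o); (14,5,hold); (15,5,hold); (16,4,hold); (17,5,hold)
step 2: rule r2; match: 0->9, 1->4, 2->3, 3->5, 4->16; deleted nodes 16; deleted edges (16,4,hold); added nodes 18, 19; added edges (18,3,hold); (19,5,hold); result: nodes: 1:s, 3:s, 4:s, 5:s, 8:q1, 9:q2, 12:q3, 14:dot, 15:dot, 17:dot, 18:dot, 19:dot edges: (3,8,i); (4,9,i); (4,12,i); (8,4,o); (8,5,o); (9,3,o); (9,5,o); (12,1,o); (12,3,o); (14,5,hold); (15,5,hold); (17,5,hold); (18,3,hold); (19,5,hold)
step 3: rule r1; match: 0->8, 1->3, 2->4, 3->5, 4->18; deleted nodes 18; deleted edges (18,3,hold); added nodes 20, 21; added edges (20,4,hold); (21,5,hold); result: nodes: 1:s, 3:s, 4:s, 5:s, 8:q1, 9:q2, 12:q3, 14:dot, 15:dot, 17:dot, 19:dot, 20:dot, 21:dot edges: (3,8,i); (4,9,i); (4,12,i); (8,4,o); (8,5,o); (9,3,o); (9,5,o); (12,1,o); (12,3,o); (14,5,hold); (15,5,hold); (17,5,hold); (19,5,hold); (20,4,hold); (21,5,hold)
step 4: rule r2; match: 0->9, 1->4, 2->3, 3->5, 4->20; deleted nodes 20; deleted edges (20,4,hold); added nodes 22, 23; added edges (22,3,hold); (23,5,hold); result: nodes: 1:s, 3:s, 4:s, 5:s, 8:q1, 9:q2, 12:q3, 14:dot, 15:dot, 17:dot, 19:dot, 21:dot, 22:dot, 23:dot edges: (3,8,i); (4,9,i); (4,12,i); (8,4,o); (8,5,o); (9,3,o); (9,5,o); (12,1,o); (12,3,o); (14,5,hold); (15,5,hold); (17,5,hold); (19,5,hold); (21,5,hold); (22,3,hold); (23,5,hold)
final:
nodes: 1:s, 3:s, 4:s, 5:s, 8:q1, 9:q2, 12:q3, 14:dot, 15:dot, 17:dot, 19:dot, 21:dot, 22:dot, 23:dot
edges: (3,8,i); (4,9,i); (4,12,i); (8,4,o); (8,5,o); (9,3,o); (9,5,o); (12,1,o); (12,3,o); (14,5,hold); (15,5,hold); (17,5,hold); (19,5,hold); (21,5,hold); (22,3,hold); (23,5,hold)


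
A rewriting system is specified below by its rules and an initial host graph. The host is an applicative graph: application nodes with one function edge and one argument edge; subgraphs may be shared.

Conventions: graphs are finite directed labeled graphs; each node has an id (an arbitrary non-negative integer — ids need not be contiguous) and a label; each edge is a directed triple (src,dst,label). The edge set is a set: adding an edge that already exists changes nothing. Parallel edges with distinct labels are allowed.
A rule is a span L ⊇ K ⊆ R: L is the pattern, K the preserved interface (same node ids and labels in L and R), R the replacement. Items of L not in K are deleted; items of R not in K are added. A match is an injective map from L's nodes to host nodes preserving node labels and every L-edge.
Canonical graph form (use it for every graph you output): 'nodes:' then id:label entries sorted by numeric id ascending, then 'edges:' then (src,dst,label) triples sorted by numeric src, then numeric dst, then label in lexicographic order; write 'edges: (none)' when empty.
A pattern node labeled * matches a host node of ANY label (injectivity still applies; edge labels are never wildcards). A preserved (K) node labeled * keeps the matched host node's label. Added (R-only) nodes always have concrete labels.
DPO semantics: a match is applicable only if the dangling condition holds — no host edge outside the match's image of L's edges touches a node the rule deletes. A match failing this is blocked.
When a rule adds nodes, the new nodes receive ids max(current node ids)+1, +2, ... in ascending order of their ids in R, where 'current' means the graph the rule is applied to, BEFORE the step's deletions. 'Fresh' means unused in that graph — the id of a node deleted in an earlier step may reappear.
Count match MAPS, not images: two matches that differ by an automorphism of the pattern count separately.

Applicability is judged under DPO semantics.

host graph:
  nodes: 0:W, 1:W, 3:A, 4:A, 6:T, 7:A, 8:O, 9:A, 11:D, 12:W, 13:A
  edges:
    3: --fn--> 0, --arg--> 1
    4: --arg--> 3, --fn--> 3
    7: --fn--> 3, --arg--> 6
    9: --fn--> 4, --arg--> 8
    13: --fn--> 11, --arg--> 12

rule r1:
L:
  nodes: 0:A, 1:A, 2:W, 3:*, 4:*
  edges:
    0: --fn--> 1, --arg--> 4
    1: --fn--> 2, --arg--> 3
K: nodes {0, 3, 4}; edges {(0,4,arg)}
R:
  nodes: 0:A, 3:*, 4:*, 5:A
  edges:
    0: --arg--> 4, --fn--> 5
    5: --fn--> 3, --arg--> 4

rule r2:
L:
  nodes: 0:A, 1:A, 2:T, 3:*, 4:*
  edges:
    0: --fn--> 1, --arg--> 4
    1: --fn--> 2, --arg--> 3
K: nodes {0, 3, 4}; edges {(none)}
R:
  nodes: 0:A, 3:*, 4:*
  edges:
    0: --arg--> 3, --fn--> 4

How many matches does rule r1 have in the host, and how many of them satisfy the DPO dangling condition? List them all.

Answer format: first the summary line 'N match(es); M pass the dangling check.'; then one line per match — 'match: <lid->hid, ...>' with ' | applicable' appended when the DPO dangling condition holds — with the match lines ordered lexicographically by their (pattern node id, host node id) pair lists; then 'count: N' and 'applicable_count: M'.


1 match(es); 0 pass the dangling check.
match: 0->7, 1->3, 2->0, 3->1, 4->6
count: 1
applicable_count: 0


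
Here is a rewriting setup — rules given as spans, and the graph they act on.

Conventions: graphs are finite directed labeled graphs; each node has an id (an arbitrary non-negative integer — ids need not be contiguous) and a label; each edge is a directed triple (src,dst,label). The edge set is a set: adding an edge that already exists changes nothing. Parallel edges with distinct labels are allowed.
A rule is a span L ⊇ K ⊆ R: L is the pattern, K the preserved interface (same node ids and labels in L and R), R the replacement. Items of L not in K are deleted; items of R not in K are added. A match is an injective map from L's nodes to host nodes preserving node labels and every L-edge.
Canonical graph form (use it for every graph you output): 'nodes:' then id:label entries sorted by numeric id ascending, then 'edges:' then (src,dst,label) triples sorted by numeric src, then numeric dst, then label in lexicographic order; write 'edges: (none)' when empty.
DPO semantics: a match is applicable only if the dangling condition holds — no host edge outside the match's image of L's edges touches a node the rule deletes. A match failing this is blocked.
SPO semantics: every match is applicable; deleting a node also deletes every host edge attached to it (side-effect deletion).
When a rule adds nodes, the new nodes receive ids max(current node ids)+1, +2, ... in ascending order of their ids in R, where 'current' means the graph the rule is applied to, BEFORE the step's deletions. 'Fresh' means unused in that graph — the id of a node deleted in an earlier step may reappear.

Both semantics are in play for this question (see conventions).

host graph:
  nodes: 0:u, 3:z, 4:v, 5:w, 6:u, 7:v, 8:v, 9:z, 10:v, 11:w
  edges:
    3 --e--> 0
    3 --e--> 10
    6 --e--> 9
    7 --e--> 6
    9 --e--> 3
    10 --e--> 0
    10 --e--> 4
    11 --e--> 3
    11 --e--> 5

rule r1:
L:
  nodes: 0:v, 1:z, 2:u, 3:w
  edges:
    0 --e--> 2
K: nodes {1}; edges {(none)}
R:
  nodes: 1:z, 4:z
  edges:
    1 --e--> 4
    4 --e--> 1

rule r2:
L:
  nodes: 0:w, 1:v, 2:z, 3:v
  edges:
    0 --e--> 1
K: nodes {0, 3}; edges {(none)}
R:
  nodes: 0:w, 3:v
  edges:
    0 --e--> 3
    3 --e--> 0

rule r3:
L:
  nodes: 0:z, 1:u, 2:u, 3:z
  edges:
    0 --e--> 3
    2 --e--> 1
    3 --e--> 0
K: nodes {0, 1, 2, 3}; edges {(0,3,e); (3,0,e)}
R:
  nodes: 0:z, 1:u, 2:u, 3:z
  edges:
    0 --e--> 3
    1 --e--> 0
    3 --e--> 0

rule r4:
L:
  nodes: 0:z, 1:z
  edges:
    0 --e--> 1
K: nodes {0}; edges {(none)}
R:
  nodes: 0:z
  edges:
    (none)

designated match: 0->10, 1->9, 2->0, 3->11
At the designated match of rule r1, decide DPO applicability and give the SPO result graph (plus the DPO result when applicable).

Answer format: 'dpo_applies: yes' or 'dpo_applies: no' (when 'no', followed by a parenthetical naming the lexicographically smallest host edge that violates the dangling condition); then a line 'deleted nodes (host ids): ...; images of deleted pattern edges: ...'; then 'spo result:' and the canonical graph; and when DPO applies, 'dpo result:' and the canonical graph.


dpo_applies: no
(the rule deletes node 0, which keeps host edge (3,0,e) outside the match image — the dangling condition fails, DPO blocks; SPO proceeds and side-deletes such edges)
deleted nodes (host ids): 0, 10, 11; images of deleted pattern edges: (10,0,e)
spo result:
nodes: 3:z, 4:v, 5:w, 6:u, 7:v, 8:v, 9:z, 12:z
edges: (6,9,e); (7,6,e); (9,3,e); (9,12,e); (12,9,e)


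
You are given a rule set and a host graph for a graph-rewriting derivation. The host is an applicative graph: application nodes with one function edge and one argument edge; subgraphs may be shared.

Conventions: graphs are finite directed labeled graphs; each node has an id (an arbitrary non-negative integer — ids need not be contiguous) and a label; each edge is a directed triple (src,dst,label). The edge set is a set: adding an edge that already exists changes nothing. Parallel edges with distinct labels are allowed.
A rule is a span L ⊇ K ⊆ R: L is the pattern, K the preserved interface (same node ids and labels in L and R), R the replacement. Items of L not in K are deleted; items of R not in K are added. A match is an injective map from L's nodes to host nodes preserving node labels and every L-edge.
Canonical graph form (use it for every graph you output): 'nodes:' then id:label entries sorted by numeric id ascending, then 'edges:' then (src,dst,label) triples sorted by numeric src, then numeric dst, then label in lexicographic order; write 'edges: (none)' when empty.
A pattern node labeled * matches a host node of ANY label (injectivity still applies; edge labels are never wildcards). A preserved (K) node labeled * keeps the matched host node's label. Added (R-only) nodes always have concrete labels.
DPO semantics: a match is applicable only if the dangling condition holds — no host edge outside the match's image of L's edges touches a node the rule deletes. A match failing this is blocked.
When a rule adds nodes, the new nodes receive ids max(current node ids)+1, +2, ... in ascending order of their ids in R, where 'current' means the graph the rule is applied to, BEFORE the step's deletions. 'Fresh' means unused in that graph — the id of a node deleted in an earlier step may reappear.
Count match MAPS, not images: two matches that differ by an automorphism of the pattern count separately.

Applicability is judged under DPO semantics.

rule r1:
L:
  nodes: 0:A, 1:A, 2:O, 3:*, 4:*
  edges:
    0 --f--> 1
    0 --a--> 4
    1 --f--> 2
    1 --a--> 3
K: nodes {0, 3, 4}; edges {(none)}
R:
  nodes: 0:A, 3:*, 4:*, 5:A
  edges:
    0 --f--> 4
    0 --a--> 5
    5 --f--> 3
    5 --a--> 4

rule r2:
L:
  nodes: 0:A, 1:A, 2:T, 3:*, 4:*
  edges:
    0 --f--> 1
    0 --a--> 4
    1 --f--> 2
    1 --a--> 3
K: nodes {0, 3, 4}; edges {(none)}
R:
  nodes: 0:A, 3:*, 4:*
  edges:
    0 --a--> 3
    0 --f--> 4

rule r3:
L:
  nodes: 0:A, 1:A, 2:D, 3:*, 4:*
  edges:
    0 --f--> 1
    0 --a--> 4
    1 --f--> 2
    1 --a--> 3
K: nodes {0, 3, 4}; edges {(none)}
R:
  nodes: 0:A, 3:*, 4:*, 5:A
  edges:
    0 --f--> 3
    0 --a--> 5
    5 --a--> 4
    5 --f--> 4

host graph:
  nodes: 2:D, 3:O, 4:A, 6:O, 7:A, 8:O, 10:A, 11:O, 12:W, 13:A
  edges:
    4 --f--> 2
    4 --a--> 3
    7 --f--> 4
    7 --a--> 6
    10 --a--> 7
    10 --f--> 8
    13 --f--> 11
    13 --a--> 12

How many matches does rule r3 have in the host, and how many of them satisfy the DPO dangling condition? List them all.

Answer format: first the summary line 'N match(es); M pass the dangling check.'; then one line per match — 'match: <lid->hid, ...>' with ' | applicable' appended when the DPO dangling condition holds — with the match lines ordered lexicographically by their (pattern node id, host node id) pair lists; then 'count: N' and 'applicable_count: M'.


1 match(es); 1 pass the dangling check.
match: 0->7, 1->4, 2->2, 3->3, 4->6 | applicable
count: 1
applicable_count: 1
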